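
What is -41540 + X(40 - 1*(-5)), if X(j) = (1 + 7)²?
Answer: -41476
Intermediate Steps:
X(j) = 64 (X(j) = 8² = 64)
-41540 + X(40 - 1*(-5)) = -41540 + 64 = -41476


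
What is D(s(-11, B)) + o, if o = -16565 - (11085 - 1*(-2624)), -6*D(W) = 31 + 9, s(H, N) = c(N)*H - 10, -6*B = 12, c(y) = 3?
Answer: -90842/3 ≈ -30281.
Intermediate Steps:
B = -2 (B = -1/6*12 = -2)
s(H, N) = -10 + 3*H (s(H, N) = 3*H - 10 = -10 + 3*H)
D(W) = -20/3 (D(W) = -(31 + 9)/6 = -1/6*40 = -20/3)
o = -30274 (o = -16565 - (11085 + 2624) = -16565 - 1*13709 = -16565 - 13709 = -30274)
D(s(-11, B)) + o = -20/3 - 30274 = -90842/3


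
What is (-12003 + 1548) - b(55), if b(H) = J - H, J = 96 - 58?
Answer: -10438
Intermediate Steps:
J = 38
b(H) = 38 - H
(-12003 + 1548) - b(55) = (-12003 + 1548) - (38 - 1*55) = -10455 - (38 - 55) = -10455 - 1*(-17) = -10455 + 17 = -10438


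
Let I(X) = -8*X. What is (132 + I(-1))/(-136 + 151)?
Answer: 28/3 ≈ 9.3333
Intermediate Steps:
(132 + I(-1))/(-136 + 151) = (132 - 8*(-1))/(-136 + 151) = (132 + 8)/15 = 140*(1/15) = 28/3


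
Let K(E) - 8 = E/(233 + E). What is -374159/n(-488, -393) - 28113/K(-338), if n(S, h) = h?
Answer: -719323643/462954 ≈ -1553.8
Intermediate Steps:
K(E) = 8 + E/(233 + E)
-374159/n(-488, -393) - 28113/K(-338) = -374159/(-393) - 28113*(233 - 338)/(1864 + 9*(-338)) = -374159*(-1/393) - 28113*(-105/(1864 - 3042)) = 374159/393 - 28113/((-1/105*(-1178))) = 374159/393 - 28113/1178/105 = 374159/393 - 28113*105/1178 = 374159/393 - 2951865/1178 = -719323643/462954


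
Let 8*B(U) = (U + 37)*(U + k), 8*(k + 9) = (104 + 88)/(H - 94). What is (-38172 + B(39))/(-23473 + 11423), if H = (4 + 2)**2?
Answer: 1098837/349450 ≈ 3.1445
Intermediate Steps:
H = 36 (H = 6**2 = 36)
k = -273/29 (k = -9 + ((104 + 88)/(36 - 94))/8 = -9 + (192/(-58))/8 = -9 + (192*(-1/58))/8 = -9 + (1/8)*(-96/29) = -9 - 12/29 = -273/29 ≈ -9.4138)
B(U) = (37 + U)*(-273/29 + U)/8 (B(U) = ((U + 37)*(U - 273/29))/8 = ((37 + U)*(-273/29 + U))/8 = (37 + U)*(-273/29 + U)/8)
(-38172 + B(39))/(-23473 + 11423) = (-38172 + (-10101/232 + (1/8)*39**2 + (100/29)*39))/(-23473 + 11423) = (-38172 + (-10101/232 + (1/8)*1521 + 3900/29))/(-12050) = (-38172 + (-10101/232 + 1521/8 + 3900/29))*(-1/12050) = (-38172 + 8151/29)*(-1/12050) = -1098837/29*(-1/12050) = 1098837/349450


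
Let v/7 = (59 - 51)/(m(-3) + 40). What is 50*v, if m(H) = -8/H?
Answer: 525/8 ≈ 65.625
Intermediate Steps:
v = 21/16 (v = 7*((59 - 51)/(-8/(-3) + 40)) = 7*(8/(-8*(-⅓) + 40)) = 7*(8/(8/3 + 40)) = 7*(8/(128/3)) = 7*(8*(3/128)) = 7*(3/16) = 21/16 ≈ 1.3125)
50*v = 50*(21/16) = 525/8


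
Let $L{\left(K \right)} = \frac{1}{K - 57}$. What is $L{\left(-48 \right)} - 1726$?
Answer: $- \frac{181231}{105} \approx -1726.0$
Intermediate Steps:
$L{\left(K \right)} = \frac{1}{-57 + K}$
$L{\left(-48 \right)} - 1726 = \frac{1}{-57 - 48} - 1726 = \frac{1}{-105} - 1726 = - \frac{1}{105} - 1726 = - \frac{181231}{105}$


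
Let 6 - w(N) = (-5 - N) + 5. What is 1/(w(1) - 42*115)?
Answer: -1/4823 ≈ -0.00020734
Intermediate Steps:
w(N) = 6 + N (w(N) = 6 - ((-5 - N) + 5) = 6 - (-1)*N = 6 + N)
1/(w(1) - 42*115) = 1/((6 + 1) - 42*115) = 1/(7 - 4830) = 1/(-4823) = -1/4823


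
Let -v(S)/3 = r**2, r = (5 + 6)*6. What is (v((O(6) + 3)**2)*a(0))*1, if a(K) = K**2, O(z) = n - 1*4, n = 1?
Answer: 0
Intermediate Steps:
O(z) = -3 (O(z) = 1 - 1*4 = 1 - 4 = -3)
r = 66 (r = 11*6 = 66)
v(S) = -13068 (v(S) = -3*66**2 = -3*4356 = -13068)
(v((O(6) + 3)**2)*a(0))*1 = -13068*0**2*1 = -13068*0*1 = 0*1 = 0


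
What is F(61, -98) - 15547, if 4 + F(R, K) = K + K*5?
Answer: -16139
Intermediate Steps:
F(R, K) = -4 + 6*K (F(R, K) = -4 + (K + K*5) = -4 + (K + 5*K) = -4 + 6*K)
F(61, -98) - 15547 = (-4 + 6*(-98)) - 15547 = (-4 - 588) - 15547 = -592 - 15547 = -16139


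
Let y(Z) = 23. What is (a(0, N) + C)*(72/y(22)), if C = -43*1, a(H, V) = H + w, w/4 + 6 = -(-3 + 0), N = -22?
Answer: -3960/23 ≈ -172.17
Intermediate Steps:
w = -12 (w = -24 + 4*(-(-3 + 0)) = -24 + 4*(-1*(-3)) = -24 + 4*3 = -24 + 12 = -12)
a(H, V) = -12 + H (a(H, V) = H - 12 = -12 + H)
C = -43
(a(0, N) + C)*(72/y(22)) = ((-12 + 0) - 43)*(72/23) = (-12 - 43)*(72*(1/23)) = -55*72/23 = -3960/23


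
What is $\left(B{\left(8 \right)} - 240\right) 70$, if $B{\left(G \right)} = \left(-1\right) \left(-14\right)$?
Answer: $-15820$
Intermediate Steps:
$B{\left(G \right)} = 14$
$\left(B{\left(8 \right)} - 240\right) 70 = \left(14 - 240\right) 70 = \left(-226\right) 70 = -15820$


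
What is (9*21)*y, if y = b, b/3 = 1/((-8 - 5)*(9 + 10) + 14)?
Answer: -567/233 ≈ -2.4335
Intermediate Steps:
b = -3/233 (b = 3/((-8 - 5)*(9 + 10) + 14) = 3/(-13*19 + 14) = 3/(-247 + 14) = 3/(-233) = 3*(-1/233) = -3/233 ≈ -0.012876)
y = -3/233 ≈ -0.012876
(9*21)*y = (9*21)*(-3/233) = 189*(-3/233) = -567/233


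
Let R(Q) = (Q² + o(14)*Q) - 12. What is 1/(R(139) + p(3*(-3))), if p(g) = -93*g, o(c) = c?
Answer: 1/22092 ≈ 4.5265e-5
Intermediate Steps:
R(Q) = -12 + Q² + 14*Q (R(Q) = (Q² + 14*Q) - 12 = -12 + Q² + 14*Q)
1/(R(139) + p(3*(-3))) = 1/((-12 + 139² + 14*139) - 279*(-3)) = 1/((-12 + 19321 + 1946) - 93*(-9)) = 1/(21255 + 837) = 1/22092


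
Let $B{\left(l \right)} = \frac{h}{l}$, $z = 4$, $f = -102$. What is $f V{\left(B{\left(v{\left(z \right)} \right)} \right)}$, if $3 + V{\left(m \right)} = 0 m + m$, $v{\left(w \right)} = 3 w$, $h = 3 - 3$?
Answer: $306$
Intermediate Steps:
$h = 0$ ($h = 3 - 3 = 0$)
$B{\left(l \right)} = 0$ ($B{\left(l \right)} = \frac{0}{l} = 0$)
$V{\left(m \right)} = -3 + m$ ($V{\left(m \right)} = -3 + \left(0 m + m\right) = -3 + \left(0 + m\right) = -3 + m$)
$f V{\left(B{\left(v{\left(z \right)} \right)} \right)} = - 102 \left(-3 + 0\right) = \left(-102\right) \left(-3\right) = 306$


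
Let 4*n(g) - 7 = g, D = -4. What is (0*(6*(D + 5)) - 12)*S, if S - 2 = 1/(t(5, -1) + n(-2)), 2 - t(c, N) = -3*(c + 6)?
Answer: -3528/145 ≈ -24.331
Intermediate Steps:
t(c, N) = 20 + 3*c (t(c, N) = 2 - (-3)*(c + 6) = 2 - (-3)*(6 + c) = 2 - (-18 - 3*c) = 2 + (18 + 3*c) = 20 + 3*c)
n(g) = 7/4 + g/4
S = 294/145 (S = 2 + 1/((20 + 3*5) + (7/4 + (¼)*(-2))) = 2 + 1/((20 + 15) + (7/4 - ½)) = 2 + 1/(35 + 5/4) = 2 + 1/(145/4) = 2 + 4/145 = 294/145 ≈ 2.0276)
(0*(6*(D + 5)) - 12)*S = (0*(6*(-4 + 5)) - 12)*(294/145) = (0*(6*1) - 12)*(294/145) = (0*6 - 12)*(294/145) = (0 - 12)*(294/145) = -12*294/145 = -3528/145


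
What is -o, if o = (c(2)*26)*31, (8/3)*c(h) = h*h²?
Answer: -2418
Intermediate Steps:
c(h) = 3*h³/8 (c(h) = 3*(h*h²)/8 = 3*h³/8)
o = 2418 (o = (((3/8)*2³)*26)*31 = (((3/8)*8)*26)*31 = (3*26)*31 = 78*31 = 2418)
-o = -1*2418 = -2418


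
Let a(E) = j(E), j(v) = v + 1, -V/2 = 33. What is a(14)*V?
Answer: -990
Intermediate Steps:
V = -66 (V = -2*33 = -66)
j(v) = 1 + v
a(E) = 1 + E
a(14)*V = (1 + 14)*(-66) = 15*(-66) = -990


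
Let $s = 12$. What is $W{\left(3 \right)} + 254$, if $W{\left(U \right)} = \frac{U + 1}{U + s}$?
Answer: $\frac{3814}{15} \approx 254.27$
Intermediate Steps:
$W{\left(U \right)} = \frac{1 + U}{12 + U}$ ($W{\left(U \right)} = \frac{U + 1}{U + 12} = \frac{1 + U}{12 + U}$)
$W{\left(3 \right)} + 254 = \frac{1 + 3}{12 + 3} + 254 = \frac{1}{15} \cdot 4 + 254 = \frac{4}{15} + 254 = \frac{3814}{15}$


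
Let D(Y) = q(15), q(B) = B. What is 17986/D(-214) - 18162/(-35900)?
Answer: 64596983/53850 ≈ 1199.6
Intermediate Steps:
D(Y) = 15
17986/D(-214) - 18162/(-35900) = 17986/15 - 18162/(-35900) = 17986*(1/15) - 18162*(-1/35900) = 17986/15 + 9081/17950 = 64596983/53850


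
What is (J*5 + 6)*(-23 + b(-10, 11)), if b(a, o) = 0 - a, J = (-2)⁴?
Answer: -1118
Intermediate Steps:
J = 16
b(a, o) = -a
(J*5 + 6)*(-23 + b(-10, 11)) = (16*5 + 6)*(-23 - 1*(-10)) = (80 + 6)*(-23 + 10) = 86*(-13) = -1118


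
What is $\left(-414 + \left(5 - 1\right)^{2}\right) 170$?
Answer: $-67660$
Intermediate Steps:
$\left(-414 + \left(5 - 1\right)^{2}\right) 170 = \left(-414 + 4^{2}\right) 170 = \left(-414 + 16\right) 170 = \left(-398\right) 170 = -67660$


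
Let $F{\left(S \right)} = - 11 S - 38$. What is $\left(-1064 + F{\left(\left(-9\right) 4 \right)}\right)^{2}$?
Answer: $498436$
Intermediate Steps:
$F{\left(S \right)} = -38 - 11 S$
$\left(-1064 + F{\left(\left(-9\right) 4 \right)}\right)^{2} = \left(-1064 - \left(38 + 11 \left(\left(-9\right) 4\right)\right)\right)^{2} = \left(-1064 - -358\right)^{2} = \left(-1064 + \left(-38 + 396\right)\right)^{2} = \left(-1064 + 358\right)^{2} = \left(-706\right)^{2} = 498436$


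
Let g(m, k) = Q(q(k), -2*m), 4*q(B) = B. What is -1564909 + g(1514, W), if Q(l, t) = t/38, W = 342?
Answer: -29734785/19 ≈ -1.5650e+6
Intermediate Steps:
q(B) = B/4
Q(l, t) = t/38 (Q(l, t) = t*(1/38) = t/38)
g(m, k) = -m/19 (g(m, k) = (-2*m)/38 = -m/19)
-1564909 + g(1514, W) = -1564909 - 1/19*1514 = -1564909 - 1514/19 = -29734785/19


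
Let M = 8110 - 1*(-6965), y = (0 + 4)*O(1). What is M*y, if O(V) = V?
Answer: 60300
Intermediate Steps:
y = 4 (y = (0 + 4)*1 = 4*1 = 4)
M = 15075 (M = 8110 + 6965 = 15075)
M*y = 15075*4 = 60300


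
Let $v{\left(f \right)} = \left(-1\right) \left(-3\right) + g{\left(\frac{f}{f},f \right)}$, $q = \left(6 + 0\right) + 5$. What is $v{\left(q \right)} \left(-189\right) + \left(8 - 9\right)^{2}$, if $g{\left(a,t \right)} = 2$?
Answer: $-944$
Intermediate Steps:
$q = 11$ ($q = 6 + 5 = 11$)
$v{\left(f \right)} = 5$ ($v{\left(f \right)} = \left(-1\right) \left(-3\right) + 2 = 3 + 2 = 5$)
$v{\left(q \right)} \left(-189\right) + \left(8 - 9\right)^{2} = 5 \left(-189\right) + \left(8 - 9\right)^{2} = -945 + \left(-1\right)^{2} = -945 + 1 = -944$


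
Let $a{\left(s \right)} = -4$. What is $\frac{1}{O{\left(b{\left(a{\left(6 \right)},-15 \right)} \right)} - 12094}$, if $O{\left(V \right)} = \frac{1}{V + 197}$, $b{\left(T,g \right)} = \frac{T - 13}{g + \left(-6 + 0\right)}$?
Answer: $- \frac{4154}{50238455} \approx -8.2686 \cdot 10^{-5}$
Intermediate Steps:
$b{\left(T,g \right)} = \frac{-13 + T}{-6 + g}$ ($b{\left(T,g \right)} = \frac{-13 + T}{g - 6} = \frac{-13 + T}{-6 + g}$)
$O{\left(V \right)} = \frac{1}{197 + V}$
$\frac{1}{O{\left(b{\left(a{\left(6 \right)},-15 \right)} \right)} - 12094} = \frac{1}{\frac{1}{197 + \frac{-13 - 4}{-6 - 15}} - 12094} = \frac{1}{\frac{1}{197 + \frac{1}{-21} \left(-17\right)} - 12094} = \frac{1}{\frac{1}{197 - - \frac{17}{21}} - 12094} = \frac{1}{\frac{1}{197 + \frac{17}{21}} - 12094} = \frac{1}{\frac{1}{\frac{4154}{21}} - 12094} = \frac{1}{\frac{21}{4154} - 12094} = \frac{1}{- \frac{50238455}{4154}} = - \frac{4154}{50238455}$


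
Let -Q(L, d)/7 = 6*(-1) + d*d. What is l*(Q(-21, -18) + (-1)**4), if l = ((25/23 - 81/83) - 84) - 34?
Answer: 500736250/1909 ≈ 2.6230e+5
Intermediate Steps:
Q(L, d) = 42 - 7*d**2 (Q(L, d) = -7*(6*(-1) + d*d) = -7*(-6 + d**2) = 42 - 7*d**2)
l = -225050/1909 (l = ((25*(1/23) - 81*1/83) - 84) - 34 = ((25/23 - 81/83) - 84) - 34 = (212/1909 - 84) - 34 = -160144/1909 - 34 = -225050/1909 ≈ -117.89)
l*(Q(-21, -18) + (-1)**4) = -225050*((42 - 7*(-18)**2) + (-1)**4)/1909 = -225050*((42 - 7*324) + 1)/1909 = -225050*((42 - 2268) + 1)/1909 = -225050*(-2226 + 1)/1909 = -225050/1909*(-2225) = 500736250/1909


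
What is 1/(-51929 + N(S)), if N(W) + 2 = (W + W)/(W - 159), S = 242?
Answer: -83/4309789 ≈ -1.9258e-5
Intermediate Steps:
N(W) = -2 + 2*W/(-159 + W) (N(W) = -2 + (W + W)/(W - 159) = -2 + (2*W)/(-159 + W) = -2 + 2*W/(-159 + W))
1/(-51929 + N(S)) = 1/(-51929 + 318/(-159 + 242)) = 1/(-51929 + 318/83) = 1/(-4309789/83) = -83/4309789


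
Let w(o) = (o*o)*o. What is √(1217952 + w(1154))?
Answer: 2*√384504554 ≈ 39218.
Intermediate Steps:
w(o) = o³ (w(o) = o²*o = o³)
√(1217952 + w(1154)) = √(1217952 + 1154³) = √(1217952 + 1536800264) = √1538018216 = 2*√384504554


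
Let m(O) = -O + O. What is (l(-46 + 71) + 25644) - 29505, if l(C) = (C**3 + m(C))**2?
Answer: 244136764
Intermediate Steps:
m(O) = 0
l(C) = C**6 (l(C) = (C**3 + 0)**2 = (C**3)**2 = C**6)
(l(-46 + 71) + 25644) - 29505 = ((-46 + 71)**6 + 25644) - 29505 = (25**6 + 25644) - 29505 = (244140625 + 25644) - 29505 = 244166269 - 29505 = 244136764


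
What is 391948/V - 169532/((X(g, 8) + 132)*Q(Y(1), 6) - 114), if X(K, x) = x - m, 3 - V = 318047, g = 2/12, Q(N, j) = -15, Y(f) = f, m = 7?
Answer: 13273004269/167688699 ≈ 79.153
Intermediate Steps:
g = ⅙ (g = 2*(1/12) = ⅙ ≈ 0.16667)
V = -318044 (V = 3 - 1*318047 = 3 - 318047 = -318044)
X(K, x) = -7 + x (X(K, x) = x - 1*7 = x - 7 = -7 + x)
391948/V - 169532/((X(g, 8) + 132)*Q(Y(1), 6) - 114) = 391948/(-318044) - 169532/(((-7 + 8) + 132)*(-15) - 114) = 391948*(-1/318044) - 169532/((1 + 132)*(-15) - 114) = -97987/79511 - 169532/(133*(-15) - 114) = -97987/79511 - 169532/(-1995 - 114) = -97987/79511 - 169532/(-2109) = -97987/79511 - 169532*(-1/2109) = -97987/79511 + 169532/2109 = 13273004269/167688699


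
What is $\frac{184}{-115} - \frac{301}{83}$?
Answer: $- \frac{2169}{415} \approx -5.2265$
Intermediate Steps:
$\frac{184}{-115} - \frac{301}{83} = 184 \left(- \frac{1}{115}\right) - \frac{301}{83} = - \frac{8}{5} - \frac{301}{83} = - \frac{2169}{415}$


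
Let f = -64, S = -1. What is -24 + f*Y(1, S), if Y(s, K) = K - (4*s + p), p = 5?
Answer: 616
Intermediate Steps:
Y(s, K) = -5 + K - 4*s (Y(s, K) = K - (4*s + 5) = K - (5 + 4*s) = K + (-5 - 4*s) = -5 + K - 4*s)
-24 + f*Y(1, S) = -24 - 64*(-5 - 1 - 4*1) = -24 - 64*(-5 - 1 - 4) = -24 - 64*(-10) = -24 + 640 = 616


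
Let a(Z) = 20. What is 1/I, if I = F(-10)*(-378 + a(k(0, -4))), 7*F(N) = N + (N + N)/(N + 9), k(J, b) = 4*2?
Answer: -7/3580 ≈ -0.0019553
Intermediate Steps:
k(J, b) = 8
F(N) = N/7 + 2*N/(7*(9 + N)) (F(N) = (N + (N + N)/(N + 9))/7 = (N + (2*N)/(9 + N))/7 = (N + 2*N/(9 + N))/7 = N/7 + 2*N/(7*(9 + N)))
I = -3580/7 (I = ((⅐)*(-10)*(11 - 10)/(9 - 10))*(-378 + 20) = ((⅐)*(-10)*1/(-1))*(-358) = ((⅐)*(-10)*(-1)*1)*(-358) = (10/7)*(-358) = -3580/7 ≈ -511.43)
1/I = 1/(-3580/7) = -7/3580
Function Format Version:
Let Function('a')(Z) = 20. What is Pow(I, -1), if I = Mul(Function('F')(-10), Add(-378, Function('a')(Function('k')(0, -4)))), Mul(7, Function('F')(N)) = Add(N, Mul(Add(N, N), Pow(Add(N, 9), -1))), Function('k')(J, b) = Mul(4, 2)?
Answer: Rational(-7, 3580) ≈ -0.0019553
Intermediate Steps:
Function('k')(J, b) = 8
Function('F')(N) = Add(Mul(Rational(1, 7), N), Mul(Rational(2, 7), N, Pow(Add(9, N), -1))) (Function('F')(N) = Mul(Rational(1, 7), Add(N, Mul(Add(N, N), Pow(Add(N, 9), -1)))) = Mul(Rational(1, 7), Add(N, Mul(Mul(2, N), Pow(Add(9, N), -1)))) = Mul(Rational(1, 7), Add(N, Mul(2, N, Pow(Add(9, N), -1)))) = Add(Mul(Rational(1, 7), N), Mul(Rational(2, 7), N, Pow(Add(9, N), -1))))
I = Rational(-3580, 7) (I = Mul(Mul(Rational(1, 7), -10, Pow(Add(9, -10), -1), Add(11, -10)), Add(-378, 20)) = Mul(Mul(Rational(1, 7), -10, Pow(-1, -1), 1), -358) = Mul(Mul(Rational(1, 7), -10, -1, 1), -358) = Mul(Rational(10, 7), -358) = Rational(-3580, 7) ≈ -511.43)
Pow(I, -1) = Pow(Rational(-3580, 7), -1) = Rational(-7, 3580)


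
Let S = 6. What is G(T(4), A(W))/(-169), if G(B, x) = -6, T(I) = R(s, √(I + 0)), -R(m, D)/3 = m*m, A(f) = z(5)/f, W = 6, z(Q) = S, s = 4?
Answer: 6/169 ≈ 0.035503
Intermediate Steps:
z(Q) = 6
A(f) = 6/f
R(m, D) = -3*m² (R(m, D) = -3*m*m = -3*m²)
T(I) = -48 (T(I) = -3*4² = -3*16 = -48)
G(T(4), A(W))/(-169) = -6/(-169) = -1/169*(-6) = 6/169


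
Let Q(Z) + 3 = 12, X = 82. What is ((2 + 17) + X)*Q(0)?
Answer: 909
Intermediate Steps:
Q(Z) = 9 (Q(Z) = -3 + 12 = 9)
((2 + 17) + X)*Q(0) = ((2 + 17) + 82)*9 = (19 + 82)*9 = 101*9 = 909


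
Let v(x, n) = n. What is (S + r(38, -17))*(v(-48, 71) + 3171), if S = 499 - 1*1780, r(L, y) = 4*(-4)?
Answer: -4204874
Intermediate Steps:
r(L, y) = -16
S = -1281 (S = 499 - 1780 = -1281)
(S + r(38, -17))*(v(-48, 71) + 3171) = (-1281 - 16)*(71 + 3171) = -1297*3242 = -4204874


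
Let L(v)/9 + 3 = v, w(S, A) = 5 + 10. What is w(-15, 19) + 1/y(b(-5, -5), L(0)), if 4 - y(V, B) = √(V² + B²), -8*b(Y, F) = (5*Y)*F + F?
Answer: 7033/469 - 3*√106/938 ≈ 14.963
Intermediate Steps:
w(S, A) = 15
b(Y, F) = -F/8 - 5*F*Y/8 (b(Y, F) = -((5*Y)*F + F)/8 = -(5*F*Y + F)/8 = -(F + 5*F*Y)/8 = -F/8 - 5*F*Y/8)
L(v) = -27 + 9*v
y(V, B) = 4 - √(B² + V²) (y(V, B) = 4 - √(V² + B²) = 4 - √(B² + V²))
w(-15, 19) + 1/y(b(-5, -5), L(0)) = 15 + 1/(4 - √((-27 + 9*0)² + (-⅛*(-5)*(1 + 5*(-5)))²)) = 15 + 1/(4 - √((-27 + 0)² + (-⅛*(-5)*(1 - 25))²)) = 15 + 1/(4 - √((-27)² + (-⅛*(-5)*(-24))²)) = 15 + 1/(4 - √(729 + (-15)²)) = 15 + 1/(4 - √(729 + 225)) = 15 + 1/(4 - √954) = 15 + 1/(4 - 3*√106)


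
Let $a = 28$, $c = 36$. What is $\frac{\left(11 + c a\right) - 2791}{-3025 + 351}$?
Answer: $\frac{886}{1337} \approx 0.66268$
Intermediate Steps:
$\frac{\left(11 + c a\right) - 2791}{-3025 + 351} = \frac{\left(11 + 36 \cdot 28\right) - 2791}{-3025 + 351} = \frac{\left(11 + 1008\right) - 2791}{-2674} = \left(1019 - 2791\right) \left(- \frac{1}{2674}\right) = \left(-1772\right) \left(- \frac{1}{2674}\right) = \frac{886}{1337}$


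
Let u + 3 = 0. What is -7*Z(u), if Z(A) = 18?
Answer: -126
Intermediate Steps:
u = -3 (u = -3 + 0 = -3)
-7*Z(u) = -7*18 = -126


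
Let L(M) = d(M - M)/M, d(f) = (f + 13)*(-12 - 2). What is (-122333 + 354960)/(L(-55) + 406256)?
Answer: 12794485/22344262 ≈ 0.57261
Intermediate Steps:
d(f) = -182 - 14*f (d(f) = (13 + f)*(-14) = -182 - 14*f)
L(M) = -182/M (L(M) = (-182 - 14*(M - M))/M = (-182 - 14*0)/M = (-182 + 0)/M = -182/M)
(-122333 + 354960)/(L(-55) + 406256) = (-122333 + 354960)/(-182/(-55) + 406256) = 232627/(-182*(-1/55) + 406256) = 232627/(182/55 + 406256) = 232627/(22344262/55) = 232627*(55/22344262) = 12794485/22344262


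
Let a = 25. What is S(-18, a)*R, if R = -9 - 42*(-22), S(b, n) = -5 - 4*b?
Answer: 61305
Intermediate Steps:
R = 915 (R = -9 + 924 = 915)
S(-18, a)*R = (-5 - 4*(-18))*915 = (-5 + 72)*915 = 67*915 = 61305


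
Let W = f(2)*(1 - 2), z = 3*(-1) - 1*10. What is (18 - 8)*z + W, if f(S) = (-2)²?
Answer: -134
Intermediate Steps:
f(S) = 4
z = -13 (z = -3 - 10 = -13)
W = -4 (W = 4*(1 - 2) = 4*(-1) = -4)
(18 - 8)*z + W = (18 - 8)*(-13) - 4 = 10*(-13) - 4 = -130 - 4 = -134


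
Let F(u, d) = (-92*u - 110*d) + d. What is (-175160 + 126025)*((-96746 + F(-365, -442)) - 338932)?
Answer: 17389859200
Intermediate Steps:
F(u, d) = -109*d - 92*u (F(u, d) = (-110*d - 92*u) + d = -109*d - 92*u)
(-175160 + 126025)*((-96746 + F(-365, -442)) - 338932) = (-175160 + 126025)*((-96746 + (-109*(-442) - 92*(-365))) - 338932) = -49135*((-96746 + (48178 + 33580)) - 338932) = -49135*((-96746 + 81758) - 338932) = -49135*(-14988 - 338932) = -49135*(-353920) = 17389859200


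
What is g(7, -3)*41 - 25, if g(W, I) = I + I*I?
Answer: 221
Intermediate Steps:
g(W, I) = I + I²
g(7, -3)*41 - 25 = -3*(1 - 3)*41 - 25 = -3*(-2)*41 - 25 = 6*41 - 25 = 246 - 25 = 221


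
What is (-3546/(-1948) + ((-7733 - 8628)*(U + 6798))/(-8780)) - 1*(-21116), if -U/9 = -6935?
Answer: 641772669121/4275860 ≈ 1.5009e+5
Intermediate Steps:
U = 62415 (U = -9*(-6935) = 62415)
(-3546/(-1948) + ((-7733 - 8628)*(U + 6798))/(-8780)) - 1*(-21116) = (-3546/(-1948) + ((-7733 - 8628)*(62415 + 6798))/(-8780)) - 1*(-21116) = (-3546*(-1/1948) - 16361*69213*(-1/8780)) + 21116 = (1773/974 - 1132393893*(-1/8780)) + 21116 = (1773/974 + 1132393893/8780) + 21116 = 551483609361/4275860 + 21116 = 641772669121/4275860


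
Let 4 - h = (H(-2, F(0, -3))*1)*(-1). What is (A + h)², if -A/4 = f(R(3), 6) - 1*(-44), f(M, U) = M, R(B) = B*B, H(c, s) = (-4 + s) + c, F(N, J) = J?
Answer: 47089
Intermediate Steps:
H(c, s) = -4 + c + s
R(B) = B²
h = -5 (h = 4 - (-4 - 2 - 3)*1*(-1) = 4 - (-9*1)*(-1) = 4 - (-9)*(-1) = 4 - 1*9 = 4 - 9 = -5)
A = -212 (A = -4*(3² - 1*(-44)) = -4*(9 + 44) = -4*53 = -212)
(A + h)² = (-212 - 5)² = (-217)² = 47089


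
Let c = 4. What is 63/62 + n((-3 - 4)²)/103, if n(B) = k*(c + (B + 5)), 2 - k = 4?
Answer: -703/6386 ≈ -0.11008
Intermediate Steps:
k = -2 (k = 2 - 1*4 = 2 - 4 = -2)
n(B) = -18 - 2*B (n(B) = -2*(4 + (B + 5)) = -2*(4 + (5 + B)) = -2*(9 + B) = -18 - 2*B)
63/62 + n((-3 - 4)²)/103 = 63/62 + (-18 - 2*(-3 - 4)²)/103 = 63*(1/62) + (-18 - 2*(-7)²)*(1/103) = 63/62 + (-18 - 2*49)*(1/103) = 63/62 + (-18 - 98)*(1/103) = 63/62 - 116*1/103 = 63/62 - 116/103 = -703/6386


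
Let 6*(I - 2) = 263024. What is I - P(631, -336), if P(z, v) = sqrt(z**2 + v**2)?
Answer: 131518/3 - sqrt(511057) ≈ 43124.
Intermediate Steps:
I = 131518/3 (I = 2 + (1/6)*263024 = 2 + 131512/3 = 131518/3 ≈ 43839.)
P(z, v) = sqrt(v**2 + z**2)
I - P(631, -336) = 131518/3 - sqrt((-336)**2 + 631**2) = 131518/3 - sqrt(112896 + 398161) = 131518/3 - sqrt(511057)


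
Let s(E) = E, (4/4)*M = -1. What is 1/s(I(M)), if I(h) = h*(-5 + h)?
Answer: 1/6 ≈ 0.16667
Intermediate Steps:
M = -1
1/s(I(M)) = 1/(-(-5 - 1)) = 1/(-1*(-6)) = 1/6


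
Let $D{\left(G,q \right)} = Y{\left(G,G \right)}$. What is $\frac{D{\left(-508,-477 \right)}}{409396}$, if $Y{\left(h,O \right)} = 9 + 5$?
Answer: $\frac{7}{204698} \approx 3.4197 \cdot 10^{-5}$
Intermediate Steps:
$Y{\left(h,O \right)} = 14$
$D{\left(G,q \right)} = 14$
$\frac{D{\left(-508,-477 \right)}}{409396} = \frac{14}{409396} = 14 \cdot \frac{1}{409396} = \frac{7}{204698}$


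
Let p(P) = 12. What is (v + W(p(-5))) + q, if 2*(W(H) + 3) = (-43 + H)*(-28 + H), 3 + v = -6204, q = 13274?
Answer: 7312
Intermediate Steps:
v = -6207 (v = -3 - 6204 = -6207)
W(H) = -3 + (-43 + H)*(-28 + H)/2 (W(H) = -3 + ((-43 + H)*(-28 + H))/2 = -3 + (-43 + H)*(-28 + H)/2)
(v + W(p(-5))) + q = (-6207 + (599 + (½)*12² - 71/2*12)) + 13274 = (-6207 + (599 + (½)*144 - 426)) + 13274 = (-6207 + (599 + 72 - 426)) + 13274 = (-6207 + 245) + 13274 = -5962 + 13274 = 7312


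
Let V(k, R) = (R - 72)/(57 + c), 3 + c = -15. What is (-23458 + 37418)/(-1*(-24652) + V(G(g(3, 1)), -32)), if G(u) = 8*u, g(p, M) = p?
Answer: 10470/18487 ≈ 0.56634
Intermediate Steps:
c = -18 (c = -3 - 15 = -18)
V(k, R) = -24/13 + R/39 (V(k, R) = (R - 72)/(57 - 18) = (-72 + R)/39 = (-72 + R)*(1/39) = -24/13 + R/39)
(-23458 + 37418)/(-1*(-24652) + V(G(g(3, 1)), -32)) = (-23458 + 37418)/(-1*(-24652) + (-24/13 + (1/39)*(-32))) = 13960/(24652 + (-24/13 - 32/39)) = 13960/(24652 - 8/3) = 13960/(73948/3) = 13960*(3/73948) = 10470/18487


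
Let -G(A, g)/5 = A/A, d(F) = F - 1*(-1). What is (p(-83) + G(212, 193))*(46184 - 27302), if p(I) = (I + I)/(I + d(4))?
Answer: -704928/13 ≈ -54225.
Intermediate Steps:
d(F) = 1 + F (d(F) = F + 1 = 1 + F)
p(I) = 2*I/(5 + I) (p(I) = (I + I)/(I + (1 + 4)) = (2*I)/(I + 5) = (2*I)/(5 + I) = 2*I/(5 + I))
G(A, g) = -5 (G(A, g) = -5*A/A = -5*1 = -5)
(p(-83) + G(212, 193))*(46184 - 27302) = (2*(-83)/(5 - 83) - 5)*(46184 - 27302) = (2*(-83)/(-78) - 5)*18882 = (2*(-83)*(-1/78) - 5)*18882 = (83/39 - 5)*18882 = -112/39*18882 = -704928/13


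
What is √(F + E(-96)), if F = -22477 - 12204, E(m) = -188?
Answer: I*√34869 ≈ 186.73*I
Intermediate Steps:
F = -34681
√(F + E(-96)) = √(-34681 - 188) = √(-34869) = I*√34869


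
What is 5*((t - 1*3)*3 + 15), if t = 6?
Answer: 120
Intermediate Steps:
5*((t - 1*3)*3 + 15) = 5*((6 - 1*3)*3 + 15) = 5*((6 - 3)*3 + 15) = 5*(3*3 + 15) = 5*(9 + 15) = 5*24 = 120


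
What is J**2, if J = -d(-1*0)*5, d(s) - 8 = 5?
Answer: 4225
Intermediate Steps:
d(s) = 13 (d(s) = 8 + 5 = 13)
J = -65 (J = -1*13*5 = -13*5 = -65)
J**2 = (-65)**2 = 4225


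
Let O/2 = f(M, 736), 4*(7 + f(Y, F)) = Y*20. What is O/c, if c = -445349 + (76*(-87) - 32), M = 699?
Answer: -6976/451993 ≈ -0.015434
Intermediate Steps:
f(Y, F) = -7 + 5*Y (f(Y, F) = -7 + (Y*20)/4 = -7 + (20*Y)/4 = -7 + 5*Y)
c = -451993 (c = -445349 + (-6612 - 32) = -445349 - 6644 = -451993)
O = 6976 (O = 2*(-7 + 5*699) = 2*(-7 + 3495) = 2*3488 = 6976)
O/c = 6976/(-451993) = 6976*(-1/451993) = -6976/451993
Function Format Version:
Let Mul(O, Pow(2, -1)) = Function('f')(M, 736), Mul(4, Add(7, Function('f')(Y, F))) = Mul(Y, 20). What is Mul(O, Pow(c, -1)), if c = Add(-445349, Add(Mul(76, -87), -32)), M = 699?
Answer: Rational(-6976, 451993) ≈ -0.015434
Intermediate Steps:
Function('f')(Y, F) = Add(-7, Mul(5, Y)) (Function('f')(Y, F) = Add(-7, Mul(Rational(1, 4), Mul(Y, 20))) = Add(-7, Mul(Rational(1, 4), Mul(20, Y))) = Add(-7, Mul(5, Y)))
c = -451993 (c = Add(-445349, Add(-6612, -32)) = Add(-445349, -6644) = -451993)
O = 6976 (O = Mul(2, Add(-7, Mul(5, 699))) = Mul(2, Add(-7, 3495)) = Mul(2, 3488) = 6976)
Mul(O, Pow(c, -1)) = Mul(6976, Pow(-451993, -1)) = Mul(6976, Rational(-1, 451993)) = Rational(-6976, 451993)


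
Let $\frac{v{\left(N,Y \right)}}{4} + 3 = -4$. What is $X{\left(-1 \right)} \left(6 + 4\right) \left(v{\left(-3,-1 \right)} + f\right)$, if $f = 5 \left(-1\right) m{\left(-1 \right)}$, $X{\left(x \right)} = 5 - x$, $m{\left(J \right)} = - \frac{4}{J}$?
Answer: $-2880$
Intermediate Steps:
$v{\left(N,Y \right)} = -28$ ($v{\left(N,Y \right)} = -12 + 4 \left(-4\right) = -12 - 16 = -28$)
$f = -20$ ($f = 5 \left(-1\right) \left(- \frac{4}{-1}\right) = - 5 \left(\left(-4\right) \left(-1\right)\right) = \left(-5\right) 4 = -20$)
$X{\left(-1 \right)} \left(6 + 4\right) \left(v{\left(-3,-1 \right)} + f\right) = \left(5 - -1\right) \left(6 + 4\right) \left(-28 - 20\right) = \left(5 + 1\right) 10 \left(-48\right) = 6 \cdot 10 \left(-48\right) = 60 \left(-48\right) = -2880$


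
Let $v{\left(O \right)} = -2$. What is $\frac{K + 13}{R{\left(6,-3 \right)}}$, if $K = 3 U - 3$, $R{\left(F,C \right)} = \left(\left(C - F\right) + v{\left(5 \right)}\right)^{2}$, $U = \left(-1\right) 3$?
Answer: $\frac{1}{121} \approx 0.0082645$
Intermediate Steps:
$U = -3$
$R{\left(F,C \right)} = \left(-2 + C - F\right)^{2}$ ($R{\left(F,C \right)} = \left(\left(C - F\right) - 2\right)^{2} = \left(-2 + C - F\right)^{2}$)
$K = -12$ ($K = 3 \left(-3\right) - 3 = -9 - 3 = -12$)
$\frac{K + 13}{R{\left(6,-3 \right)}} = \frac{-12 + 13}{\left(2 + 6 - -3\right)^{2}} = \frac{1}{\left(2 + 6 + 3\right)^{2}} \cdot 1 = \frac{1}{11^{2}} \cdot 1 = \frac{1}{121} \cdot 1 = \frac{1}{121}$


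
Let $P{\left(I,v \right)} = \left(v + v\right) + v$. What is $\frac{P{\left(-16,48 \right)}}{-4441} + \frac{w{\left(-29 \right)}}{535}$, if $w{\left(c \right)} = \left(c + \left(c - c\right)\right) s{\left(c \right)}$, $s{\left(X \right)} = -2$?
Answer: $\frac{180538}{2375935} \approx 0.075986$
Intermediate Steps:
$P{\left(I,v \right)} = 3 v$ ($P{\left(I,v \right)} = 2 v + v = 3 v$)
$w{\left(c \right)} = - 2 c$ ($w{\left(c \right)} = \left(c + \left(c - c\right)\right) \left(-2\right) = \left(c + 0\right) \left(-2\right) = c \left(-2\right) = - 2 c$)
$\frac{P{\left(-16,48 \right)}}{-4441} + \frac{w{\left(-29 \right)}}{535} = \frac{3 \cdot 48}{-4441} + \frac{\left(-2\right) \left(-29\right)}{535} = 144 \left(- \frac{1}{4441}\right) + 58 \cdot \frac{1}{535} = - \frac{144}{4441} + \frac{58}{535} = \frac{180538}{2375935}$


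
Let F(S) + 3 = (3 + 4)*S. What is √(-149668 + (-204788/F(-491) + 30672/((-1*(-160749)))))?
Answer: I*√8824783828422900045/7680230 ≈ 386.79*I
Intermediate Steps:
F(S) = -3 + 7*S (F(S) = -3 + (3 + 4)*S = -3 + 7*S)
√(-149668 + (-204788/F(-491) + 30672/((-1*(-160749))))) = √(-149668 + (-204788/(-3 + 7*(-491)) + 30672/((-1*(-160749))))) = √(-149668 + (-204788/(-3 - 3437) + 30672/160749)) = √(-149668 + (-204788/(-3440) + 30672*(1/160749))) = √(-149668 + (-204788*(-1/3440) + 3408/17861)) = √(-149668 + (51197/860 + 3408/17861)) = √(-149668 + 917360497/15360460) = √(-2298051966783/15360460) = I*√8824783828422900045/7680230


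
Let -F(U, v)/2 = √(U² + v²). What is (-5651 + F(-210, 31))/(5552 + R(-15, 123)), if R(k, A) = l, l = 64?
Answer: -5651/5616 - √45061/2808 ≈ -1.0818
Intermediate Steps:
R(k, A) = 64
F(U, v) = -2*√(U² + v²)
(-5651 + F(-210, 31))/(5552 + R(-15, 123)) = (-5651 - 2*√((-210)² + 31²))/(5552 + 64) = (-5651 - 2*√(44100 + 961))/5616 = (-5651 - 2*√45061)*(1/5616) = -5651/5616 - √45061/2808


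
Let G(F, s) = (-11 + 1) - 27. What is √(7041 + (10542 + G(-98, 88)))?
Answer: √17546 ≈ 132.46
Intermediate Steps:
G(F, s) = -37 (G(F, s) = -10 - 27 = -37)
√(7041 + (10542 + G(-98, 88))) = √(7041 + (10542 - 37)) = √(7041 + 10505) = √17546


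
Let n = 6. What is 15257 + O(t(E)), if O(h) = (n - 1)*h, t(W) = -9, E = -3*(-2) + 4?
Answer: 15212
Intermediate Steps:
E = 10 (E = 6 + 4 = 10)
O(h) = 5*h (O(h) = (6 - 1)*h = 5*h)
15257 + O(t(E)) = 15257 + 5*(-9) = 15257 - 45 = 15212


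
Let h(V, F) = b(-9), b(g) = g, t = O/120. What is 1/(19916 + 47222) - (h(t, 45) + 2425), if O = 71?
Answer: -162205407/67138 ≈ -2416.0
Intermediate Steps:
t = 71/120 ≈ 0.59167
h(V, F) = -9
1/(19916 + 47222) - (h(t, 45) + 2425) = 1/(19916 + 47222) - (-9 + 2425) = 1/67138 - 1*2416 = 1/67138 - 2416 = -162205407/67138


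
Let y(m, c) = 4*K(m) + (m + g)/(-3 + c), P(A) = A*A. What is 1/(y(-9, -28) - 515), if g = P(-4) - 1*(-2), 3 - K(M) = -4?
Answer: -31/15106 ≈ -0.0020522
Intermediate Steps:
P(A) = A²
K(M) = 7 (K(M) = 3 - 1*(-4) = 3 + 4 = 7)
g = 18 (g = (-4)² - 1*(-2) = 16 + 2 = 18)
y(m, c) = 28 + (18 + m)/(-3 + c) (y(m, c) = 4*7 + (m + 18)/(-3 + c) = 28 + (18 + m)/(-3 + c))
1/(y(-9, -28) - 515) = 1/((-66 - 9 + 28*(-28))/(-3 - 28) - 515) = 1/((-66 - 9 - 784)/(-31) - 515) = 1/(-1/31*(-859) - 515) = 1/(859/31 - 515) = 1/(-15106/31) = -31/15106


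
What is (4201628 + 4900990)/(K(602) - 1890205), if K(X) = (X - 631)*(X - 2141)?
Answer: -4551309/922787 ≈ -4.9321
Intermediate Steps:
K(X) = (-2141 + X)*(-631 + X) (K(X) = (-631 + X)*(-2141 + X) = (-2141 + X)*(-631 + X))
(4201628 + 4900990)/(K(602) - 1890205) = (4201628 + 4900990)/((1350971 + 602**2 - 2772*602) - 1890205) = 9102618/((1350971 + 362404 - 1668744) - 1890205) = 9102618/(44631 - 1890205) = 9102618/(-1845574) = 9102618*(-1/1845574) = -4551309/922787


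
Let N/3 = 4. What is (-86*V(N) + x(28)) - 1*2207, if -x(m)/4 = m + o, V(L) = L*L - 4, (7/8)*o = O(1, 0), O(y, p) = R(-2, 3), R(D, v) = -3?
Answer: -100417/7 ≈ -14345.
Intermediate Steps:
O(y, p) = -3
o = -24/7 (o = (8/7)*(-3) = -24/7 ≈ -3.4286)
N = 12 (N = 3*4 = 12)
V(L) = -4 + L**2 (V(L) = L**2 - 4 = -4 + L**2)
x(m) = 96/7 - 4*m (x(m) = -4*(m - 24/7) = -4*(-24/7 + m) = 96/7 - 4*m)
(-86*V(N) + x(28)) - 1*2207 = (-86*(-4 + 12**2) + (96/7 - 4*28)) - 1*2207 = (-86*(-4 + 144) + (96/7 - 112)) - 2207 = (-86*140 - 688/7) - 2207 = (-12040 - 688/7) - 2207 = -84968/7 - 2207 = -100417/7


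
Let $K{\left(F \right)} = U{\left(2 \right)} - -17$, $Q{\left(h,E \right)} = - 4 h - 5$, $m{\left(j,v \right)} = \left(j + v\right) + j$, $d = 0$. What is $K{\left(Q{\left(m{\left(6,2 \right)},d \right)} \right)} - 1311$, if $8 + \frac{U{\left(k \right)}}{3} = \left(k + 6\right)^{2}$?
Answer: $-1126$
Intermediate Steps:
$U{\left(k \right)} = -24 + 3 \left(6 + k\right)^{2}$ ($U{\left(k \right)} = -24 + 3 \left(k + 6\right)^{2} = -24 + 3 \left(6 + k\right)^{2}$)
$m{\left(j,v \right)} = v + 2 j$
$Q{\left(h,E \right)} = -5 - 4 h$
$K{\left(F \right)} = 185$ ($K{\left(F \right)} = \left(-24 + 3 \left(6 + 2\right)^{2}\right) - -17 = \left(-24 + 3 \cdot 8^{2}\right) + 17 = \left(-24 + 3 \cdot 64\right) + 17 = \left(-24 + 192\right) + 17 = 168 + 17 = 185$)
$K{\left(Q{\left(m{\left(6,2 \right)},d \right)} \right)} - 1311 = 185 - 1311 = -1126$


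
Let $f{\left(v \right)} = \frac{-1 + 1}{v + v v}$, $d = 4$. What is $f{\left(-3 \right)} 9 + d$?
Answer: $4$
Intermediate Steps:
$f{\left(v \right)} = 0$ ($f{\left(v \right)} = \frac{0}{v + v^{2}} = 0$)
$f{\left(-3 \right)} 9 + d = 0 \cdot 9 + 4 = 0 + 4 = 4$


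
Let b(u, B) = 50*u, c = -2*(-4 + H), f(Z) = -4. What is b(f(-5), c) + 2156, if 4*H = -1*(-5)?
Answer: 1956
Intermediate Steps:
H = 5/4 (H = (-1*(-5))/4 = (¼)*5 = 5/4 ≈ 1.2500)
c = 11/2 (c = -2*(-4 + 5/4) = -2*(-11/4) = 11/2 ≈ 5.5000)
b(f(-5), c) + 2156 = 50*(-4) + 2156 = -200 + 2156 = 1956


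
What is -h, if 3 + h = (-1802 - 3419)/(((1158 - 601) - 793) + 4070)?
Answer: 16723/3834 ≈ 4.3618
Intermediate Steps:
h = -16723/3834 (h = -3 + (-1802 - 3419)/(((1158 - 601) - 793) + 4070) = -3 - 5221/((557 - 793) + 4070) = -3 - 5221/(-236 + 4070) = -3 - 5221/3834 = -16723/3834 ≈ -4.3618)
-h = -1*(-16723/3834) = 16723/3834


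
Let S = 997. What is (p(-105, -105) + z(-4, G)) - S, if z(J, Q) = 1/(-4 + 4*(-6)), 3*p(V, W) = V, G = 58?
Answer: -28897/28 ≈ -1032.0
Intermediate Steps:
p(V, W) = V/3
z(J, Q) = -1/28 (z(J, Q) = 1/(-4 - 24) = 1/(-28) = -1/28)
(p(-105, -105) + z(-4, G)) - S = ((⅓)*(-105) - 1/28) - 1*997 = (-35 - 1/28) - 997 = -981/28 - 997 = -28897/28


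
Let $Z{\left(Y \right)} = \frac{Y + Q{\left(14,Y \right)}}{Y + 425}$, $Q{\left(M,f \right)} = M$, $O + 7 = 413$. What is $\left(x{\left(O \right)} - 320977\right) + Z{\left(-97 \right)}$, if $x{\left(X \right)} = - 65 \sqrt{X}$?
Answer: $- \frac{105280539}{328} - 65 \sqrt{406} \approx -3.2229 \cdot 10^{5}$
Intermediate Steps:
$O = 406$ ($O = -7 + 413 = 406$)
$Z{\left(Y \right)} = \frac{14 + Y}{425 + Y}$ ($Z{\left(Y \right)} = \frac{Y + 14}{Y + 425} = \frac{14 + Y}{425 + Y}$)
$\left(x{\left(O \right)} - 320977\right) + Z{\left(-97 \right)} = \left(- 65 \sqrt{406} - 320977\right) + \frac{14 - 97}{425 - 97} = \left(-320977 - 65 \sqrt{406}\right) + \frac{1}{328} \left(-83\right) = \left(-320977 - 65 \sqrt{406}\right) - \frac{83}{328} = - \frac{105280539}{328} - 65 \sqrt{406}$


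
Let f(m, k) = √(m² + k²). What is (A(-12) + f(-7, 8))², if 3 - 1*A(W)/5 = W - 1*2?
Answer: (85 + √113)² ≈ 9145.1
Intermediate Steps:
A(W) = 25 - 5*W (A(W) = 15 - 5*(W - 1*2) = 15 - 5*(W - 2) = 15 - 5*(-2 + W) = 15 + (10 - 5*W) = 25 - 5*W)
f(m, k) = √(k² + m²)
(A(-12) + f(-7, 8))² = ((25 - 5*(-12)) + √(8² + (-7)²))² = ((25 + 60) + √(64 + 49))² = (85 + √113)²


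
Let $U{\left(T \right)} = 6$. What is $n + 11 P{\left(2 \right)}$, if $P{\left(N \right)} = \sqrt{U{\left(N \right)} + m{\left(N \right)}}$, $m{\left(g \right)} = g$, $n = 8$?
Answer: $8 + 22 \sqrt{2} \approx 39.113$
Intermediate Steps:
$P{\left(N \right)} = \sqrt{6 + N}$
$n + 11 P{\left(2 \right)} = 8 + 11 \sqrt{6 + 2} = 8 + 11 \sqrt{8} = 8 + 11 \cdot 2 \sqrt{2} = 8 + 22 \sqrt{2}$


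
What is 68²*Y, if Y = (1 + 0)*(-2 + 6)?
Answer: 18496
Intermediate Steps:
Y = 4 (Y = 1*4 = 4)
68²*Y = 68²*4 = 4624*4 = 18496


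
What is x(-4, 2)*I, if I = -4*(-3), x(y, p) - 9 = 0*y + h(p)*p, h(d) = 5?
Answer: 228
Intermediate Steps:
x(y, p) = 9 + 5*p (x(y, p) = 9 + (0*y + 5*p) = 9 + (0 + 5*p) = 9 + 5*p)
I = 12
x(-4, 2)*I = (9 + 5*2)*12 = (9 + 10)*12 = 19*12 = 228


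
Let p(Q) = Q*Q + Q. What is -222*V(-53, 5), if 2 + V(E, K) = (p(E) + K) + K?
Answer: -613608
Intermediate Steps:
p(Q) = Q + Q² (p(Q) = Q² + Q = Q + Q²)
V(E, K) = -2 + 2*K + E*(1 + E) (V(E, K) = -2 + ((E*(1 + E) + K) + K) = -2 + ((K + E*(1 + E)) + K) = -2 + (2*K + E*(1 + E)) = -2 + 2*K + E*(1 + E))
-222*V(-53, 5) = -222*(-2 + 2*5 - 53*(1 - 53)) = -222*(-2 + 10 - 53*(-52)) = -222*(-2 + 10 + 2756) = -222*2764 = -613608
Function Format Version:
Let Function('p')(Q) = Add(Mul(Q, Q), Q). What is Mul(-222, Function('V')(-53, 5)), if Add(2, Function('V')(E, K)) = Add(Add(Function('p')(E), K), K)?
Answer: -613608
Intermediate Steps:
Function('p')(Q) = Add(Q, Pow(Q, 2)) (Function('p')(Q) = Add(Pow(Q, 2), Q) = Add(Q, Pow(Q, 2)))
Function('V')(E, K) = Add(-2, Mul(2, K), Mul(E, Add(1, E))) (Function('V')(E, K) = Add(-2, Add(Add(Mul(E, Add(1, E)), K), K)) = Add(-2, Add(Add(K, Mul(E, Add(1, E))), K)) = Add(-2, Add(Mul(2, K), Mul(E, Add(1, E)))) = Add(-2, Mul(2, K), Mul(E, Add(1, E))))
Mul(-222, Function('V')(-53, 5)) = Mul(-222, Add(-2, Mul(2, 5), Mul(-53, Add(1, -53)))) = Mul(-222, Add(-2, 10, Mul(-53, -52))) = Mul(-222, Add(-2, 10, 2756)) = Mul(-222, 2764) = -613608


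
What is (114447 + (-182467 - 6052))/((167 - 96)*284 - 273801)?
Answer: 74072/253637 ≈ 0.29204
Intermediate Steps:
(114447 + (-182467 - 6052))/((167 - 96)*284 - 273801) = (114447 - 188519)/(71*284 - 273801) = -74072/(20164 - 273801) = -74072/(-253637) = -74072*(-1/253637) = 74072/253637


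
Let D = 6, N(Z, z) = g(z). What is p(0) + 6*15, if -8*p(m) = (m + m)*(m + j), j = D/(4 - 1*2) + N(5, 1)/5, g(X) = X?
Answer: 90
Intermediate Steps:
N(Z, z) = z
j = 16/5 (j = 6/(4 - 1*2) + 1/5 = 6/(4 - 2) + 1*(⅕) = 6/2 + ⅕ = 6*(½) + ⅕ = 3 + ⅕ = 16/5 ≈ 3.2000)
p(m) = -m*(16/5 + m)/4 (p(m) = -(m + m)*(m + 16/5)/8 = -2*m*(16/5 + m)/8 = -m*(16/5 + m)/4)
p(0) + 6*15 = -1/20*0*(16 + 5*0) + 6*15 = -1/20*0*(16 + 0) + 90 = -1/20*0*16 + 90 = 0 + 90 = 90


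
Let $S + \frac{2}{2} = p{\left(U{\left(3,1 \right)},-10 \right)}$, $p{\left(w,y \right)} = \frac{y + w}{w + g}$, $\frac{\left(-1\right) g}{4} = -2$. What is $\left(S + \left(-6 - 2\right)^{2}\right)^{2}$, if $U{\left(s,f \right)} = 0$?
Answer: $\frac{61009}{16} \approx 3813.1$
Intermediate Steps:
$g = 8$ ($g = \left(-4\right) \left(-2\right) = 8$)
$p{\left(w,y \right)} = \frac{w + y}{8 + w}$ ($p{\left(w,y \right)} = \frac{y + w}{w + 8} = \frac{w + y}{8 + w}$)
$S = - \frac{9}{4}$ ($S = -1 + \frac{0 - 10}{8 + 0} = -1 + \frac{1}{8} \left(-10\right) = -1 - \frac{5}{4} = - \frac{9}{4} \approx -2.25$)
$\left(S + \left(-6 - 2\right)^{2}\right)^{2} = \left(- \frac{9}{4} + \left(-6 - 2\right)^{2}\right)^{2} = \left(- \frac{9}{4} + \left(-8\right)^{2}\right)^{2} = \left(- \frac{9}{4} + 64\right)^{2} = \left(\frac{247}{4}\right)^{2} = \frac{61009}{16}$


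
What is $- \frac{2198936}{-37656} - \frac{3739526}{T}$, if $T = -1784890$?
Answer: $\frac{254104654256}{4200738615} \approx 60.49$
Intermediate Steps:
$- \frac{2198936}{-37656} - \frac{3739526}{T} = - \frac{2198936}{-37656} - \frac{3739526}{-1784890} = \left(-2198936\right) \left(- \frac{1}{37656}\right) - - \frac{1869763}{892445} = \frac{274867}{4707} + \frac{1869763}{892445} = \frac{254104654256}{4200738615}$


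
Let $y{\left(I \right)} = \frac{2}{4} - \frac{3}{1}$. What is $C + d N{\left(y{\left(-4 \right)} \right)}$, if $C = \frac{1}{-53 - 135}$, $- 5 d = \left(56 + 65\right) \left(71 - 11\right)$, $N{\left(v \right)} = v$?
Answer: $\frac{682439}{188} \approx 3630.0$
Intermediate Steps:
$y{\left(I \right)} = - \frac{5}{2}$ ($y{\left(I \right)} = 2 \cdot \frac{1}{4} - 3 = \frac{1}{2} - 3 = - \frac{5}{2}$)
$d = -1452$ ($d = - \frac{\left(56 + 65\right) \left(71 - 11\right)}{5} = - \frac{121 \cdot 60}{5} = \left(- \frac{1}{5}\right) 7260 = -1452$)
$C = - \frac{1}{188}$ ($C = \frac{1}{-188} = - \frac{1}{188} \approx -0.0053191$)
$C + d N{\left(y{\left(-4 \right)} \right)} = - \frac{1}{188} - -3630 = - \frac{1}{188} + 3630 = \frac{682439}{188}$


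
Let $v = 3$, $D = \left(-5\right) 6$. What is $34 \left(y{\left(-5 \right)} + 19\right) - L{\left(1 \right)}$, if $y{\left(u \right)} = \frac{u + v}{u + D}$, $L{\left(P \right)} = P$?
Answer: $\frac{22643}{35} \approx 646.94$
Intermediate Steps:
$D = -30$
$y{\left(u \right)} = \frac{3 + u}{-30 + u}$ ($y{\left(u \right)} = \frac{u + 3}{u - 30} = \frac{3 + u}{-30 + u}$)
$34 \left(y{\left(-5 \right)} + 19\right) - L{\left(1 \right)} = 34 \left(\frac{3 - 5}{-30 - 5} + 19\right) - 1 = 34 \left(\frac{1}{-35} \left(-2\right) + 19\right) - 1 = 34 \left(\left(- \frac{1}{35}\right) \left(-2\right) + 19\right) - 1 = 34 \left(\frac{2}{35} + 19\right) - 1 = 34 \cdot \frac{667}{35} - 1 = \frac{22678}{35} - 1 = \frac{22643}{35}$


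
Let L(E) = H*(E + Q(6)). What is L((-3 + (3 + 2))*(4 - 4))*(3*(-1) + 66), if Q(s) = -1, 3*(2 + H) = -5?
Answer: 231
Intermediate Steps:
H = -11/3 (H = -2 + (⅓)*(-5) = -2 - 5/3 = -11/3 ≈ -3.6667)
L(E) = 11/3 - 11*E/3 (L(E) = -11*(E - 1)/3 = -11*(-1 + E)/3 = 11/3 - 11*E/3)
L((-3 + (3 + 2))*(4 - 4))*(3*(-1) + 66) = (11/3 - 11*(-3 + (3 + 2))*(4 - 4)/3)*(3*(-1) + 66) = (11/3 - 11*(-3 + 5)*0/3)*(-3 + 66) = (11/3 - 22*0/3)*63 = (11/3 - 11/3*0)*63 = (11/3 + 0)*63 = (11/3)*63 = 231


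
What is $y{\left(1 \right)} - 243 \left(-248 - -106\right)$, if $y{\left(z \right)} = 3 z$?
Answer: $34509$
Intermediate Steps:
$y{\left(1 \right)} - 243 \left(-248 - -106\right) = 3 \cdot 1 - 243 \left(-248 - -106\right) = 3 - 243 \left(-248 + 106\right) = 3 - -34506 = 3 + 34506 = 34509$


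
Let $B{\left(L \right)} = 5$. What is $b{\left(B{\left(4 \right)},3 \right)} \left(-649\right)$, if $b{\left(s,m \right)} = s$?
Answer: $-3245$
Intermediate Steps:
$b{\left(B{\left(4 \right)},3 \right)} \left(-649\right) = 5 \left(-649\right) = -3245$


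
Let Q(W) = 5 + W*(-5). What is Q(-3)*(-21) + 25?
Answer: -395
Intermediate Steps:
Q(W) = 5 - 5*W
Q(-3)*(-21) + 25 = (5 - 5*(-3))*(-21) + 25 = (5 + 15)*(-21) + 25 = 20*(-21) + 25 = -420 + 25 = -395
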